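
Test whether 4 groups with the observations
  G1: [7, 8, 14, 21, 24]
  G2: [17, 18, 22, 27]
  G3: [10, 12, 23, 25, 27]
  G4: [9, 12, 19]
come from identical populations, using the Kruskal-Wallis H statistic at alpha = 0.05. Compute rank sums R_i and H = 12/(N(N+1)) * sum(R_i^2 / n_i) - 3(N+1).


Step 1: Combine all N = 17 observations and assign midranks.
sorted (value, group, rank): (7,G1,1), (8,G1,2), (9,G4,3), (10,G3,4), (12,G3,5.5), (12,G4,5.5), (14,G1,7), (17,G2,8), (18,G2,9), (19,G4,10), (21,G1,11), (22,G2,12), (23,G3,13), (24,G1,14), (25,G3,15), (27,G2,16.5), (27,G3,16.5)
Step 2: Sum ranks within each group.
R_1 = 35 (n_1 = 5)
R_2 = 45.5 (n_2 = 4)
R_3 = 54 (n_3 = 5)
R_4 = 18.5 (n_4 = 3)
Step 3: H = 12/(N(N+1)) * sum(R_i^2/n_i) - 3(N+1)
     = 12/(17*18) * (35^2/5 + 45.5^2/4 + 54^2/5 + 18.5^2/3) - 3*18
     = 0.039216 * 1459.85 - 54
     = 3.248856.
Step 4: Ties present; correction factor C = 1 - 12/(17^3 - 17) = 0.997549. Corrected H = 3.248856 / 0.997549 = 3.256839.
Step 5: Under H0, H ~ chi^2(3); p-value = 0.353695.
Step 6: alpha = 0.05. fail to reject H0.

H = 3.2568, df = 3, p = 0.353695, fail to reject H0.


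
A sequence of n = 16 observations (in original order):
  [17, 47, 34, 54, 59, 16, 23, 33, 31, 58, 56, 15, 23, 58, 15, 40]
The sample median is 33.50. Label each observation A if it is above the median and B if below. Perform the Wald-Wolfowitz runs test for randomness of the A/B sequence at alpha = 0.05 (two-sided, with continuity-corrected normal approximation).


Step 1: Compute median = 33.50; label A = above, B = below.
Labels in order: BAAAABBBBAABBABA  (n_A = 8, n_B = 8)
Step 2: Count runs R = 8.
Step 3: Under H0 (random ordering), E[R] = 2*n_A*n_B/(n_A+n_B) + 1 = 2*8*8/16 + 1 = 9.0000.
        Var[R] = 2*n_A*n_B*(2*n_A*n_B - n_A - n_B) / ((n_A+n_B)^2 * (n_A+n_B-1)) = 14336/3840 = 3.7333.
        SD[R] = 1.9322.
Step 4: Continuity-corrected z = (R + 0.5 - E[R]) / SD[R] = (8 + 0.5 - 9.0000) / 1.9322 = -0.2588.
Step 5: Two-sided p-value via normal approximation = 2*(1 - Phi(|z|)) = 0.795809.
Step 6: alpha = 0.05. fail to reject H0.

R = 8, z = -0.2588, p = 0.795809, fail to reject H0.


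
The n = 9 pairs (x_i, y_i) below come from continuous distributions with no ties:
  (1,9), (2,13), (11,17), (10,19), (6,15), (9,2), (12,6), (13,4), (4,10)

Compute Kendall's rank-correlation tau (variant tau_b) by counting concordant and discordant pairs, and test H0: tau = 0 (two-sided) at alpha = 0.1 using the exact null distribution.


Step 1: Enumerate the 36 unordered pairs (i,j) with i<j and classify each by sign(x_j-x_i) * sign(y_j-y_i).
  (1,2):dx=+1,dy=+4->C; (1,3):dx=+10,dy=+8->C; (1,4):dx=+9,dy=+10->C; (1,5):dx=+5,dy=+6->C
  (1,6):dx=+8,dy=-7->D; (1,7):dx=+11,dy=-3->D; (1,8):dx=+12,dy=-5->D; (1,9):dx=+3,dy=+1->C
  (2,3):dx=+9,dy=+4->C; (2,4):dx=+8,dy=+6->C; (2,5):dx=+4,dy=+2->C; (2,6):dx=+7,dy=-11->D
  (2,7):dx=+10,dy=-7->D; (2,8):dx=+11,dy=-9->D; (2,9):dx=+2,dy=-3->D; (3,4):dx=-1,dy=+2->D
  (3,5):dx=-5,dy=-2->C; (3,6):dx=-2,dy=-15->C; (3,7):dx=+1,dy=-11->D; (3,8):dx=+2,dy=-13->D
  (3,9):dx=-7,dy=-7->C; (4,5):dx=-4,dy=-4->C; (4,6):dx=-1,dy=-17->C; (4,7):dx=+2,dy=-13->D
  (4,8):dx=+3,dy=-15->D; (4,9):dx=-6,dy=-9->C; (5,6):dx=+3,dy=-13->D; (5,7):dx=+6,dy=-9->D
  (5,8):dx=+7,dy=-11->D; (5,9):dx=-2,dy=-5->C; (6,7):dx=+3,dy=+4->C; (6,8):dx=+4,dy=+2->C
  (6,9):dx=-5,dy=+8->D; (7,8):dx=+1,dy=-2->D; (7,9):dx=-8,dy=+4->D; (8,9):dx=-9,dy=+6->D
Step 2: C = 17, D = 19, total pairs = 36.
Step 3: tau = (C - D)/(n(n-1)/2) = (17 - 19)/36 = -0.055556.
Step 4: Exact two-sided p-value (enumerate n! = 362880 permutations of y under H0): p = 0.919455.
Step 5: alpha = 0.1. fail to reject H0.

tau_b = -0.0556 (C=17, D=19), p = 0.919455, fail to reject H0.


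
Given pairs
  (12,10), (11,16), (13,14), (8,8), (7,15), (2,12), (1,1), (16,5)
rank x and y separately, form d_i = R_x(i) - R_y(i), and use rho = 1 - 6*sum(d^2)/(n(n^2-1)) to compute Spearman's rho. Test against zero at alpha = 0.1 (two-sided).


Step 1: Rank x and y separately (midranks; no ties here).
rank(x): 12->6, 11->5, 13->7, 8->4, 7->3, 2->2, 1->1, 16->8
rank(y): 10->4, 16->8, 14->6, 8->3, 15->7, 12->5, 1->1, 5->2
Step 2: d_i = R_x(i) - R_y(i); compute d_i^2.
  (6-4)^2=4, (5-8)^2=9, (7-6)^2=1, (4-3)^2=1, (3-7)^2=16, (2-5)^2=9, (1-1)^2=0, (8-2)^2=36
sum(d^2) = 76.
Step 3: rho = 1 - 6*76 / (8*(8^2 - 1)) = 1 - 456/504 = 0.095238.
Step 4: Under H0, t = rho * sqrt((n-2)/(1-rho^2)) = 0.2343 ~ t(6).
Step 5: Two-sided p-value from the t-distribution with 6 df = 0.822505.
Step 6: alpha = 0.1. fail to reject H0.

rho = 0.0952, p = 0.822505, fail to reject H0 at alpha = 0.1.


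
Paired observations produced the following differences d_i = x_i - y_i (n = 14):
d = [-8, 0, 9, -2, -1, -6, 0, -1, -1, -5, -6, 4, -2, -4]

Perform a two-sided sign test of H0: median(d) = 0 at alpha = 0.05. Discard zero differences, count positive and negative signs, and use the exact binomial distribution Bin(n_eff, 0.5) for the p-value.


Step 1: Discard zero differences. Original n = 14; n_eff = number of nonzero differences = 12.
Nonzero differences (with sign): -8, +9, -2, -1, -6, -1, -1, -5, -6, +4, -2, -4
Step 2: Count signs: positive = 2, negative = 10.
Step 3: Under H0: P(positive) = 0.5, so the number of positives S ~ Bin(12, 0.5).
Step 4: Two-sided exact p-value = sum of Bin(12,0.5) probabilities at or below the observed probability = 0.038574.
Step 5: alpha = 0.05. reject H0.

n_eff = 12, pos = 2, neg = 10, p = 0.038574, reject H0.


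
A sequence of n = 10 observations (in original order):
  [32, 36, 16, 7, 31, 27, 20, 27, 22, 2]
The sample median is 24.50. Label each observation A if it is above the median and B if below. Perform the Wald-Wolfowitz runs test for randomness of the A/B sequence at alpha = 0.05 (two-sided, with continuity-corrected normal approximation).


Step 1: Compute median = 24.50; label A = above, B = below.
Labels in order: AABBAABABB  (n_A = 5, n_B = 5)
Step 2: Count runs R = 6.
Step 3: Under H0 (random ordering), E[R] = 2*n_A*n_B/(n_A+n_B) + 1 = 2*5*5/10 + 1 = 6.0000.
        Var[R] = 2*n_A*n_B*(2*n_A*n_B - n_A - n_B) / ((n_A+n_B)^2 * (n_A+n_B-1)) = 2000/900 = 2.2222.
        SD[R] = 1.4907.
Step 4: R = E[R], so z = 0 with no continuity correction.
Step 5: Two-sided p-value via normal approximation = 2*(1 - Phi(|z|)) = 1.000000.
Step 6: alpha = 0.05. fail to reject H0.

R = 6, z = 0.0000, p = 1.000000, fail to reject H0.


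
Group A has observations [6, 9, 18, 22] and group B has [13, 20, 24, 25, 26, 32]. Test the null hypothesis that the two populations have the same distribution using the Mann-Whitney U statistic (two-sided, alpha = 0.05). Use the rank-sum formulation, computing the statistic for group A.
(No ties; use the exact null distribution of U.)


Step 1: Combine and sort all 10 observations; assign midranks.
sorted (value, group): (6,X), (9,X), (13,Y), (18,X), (20,Y), (22,X), (24,Y), (25,Y), (26,Y), (32,Y)
ranks: 6->1, 9->2, 13->3, 18->4, 20->5, 22->6, 24->7, 25->8, 26->9, 32->10
Step 2: Rank sum for X: R1 = 1 + 2 + 4 + 6 = 13.
Step 3: U_X = R1 - n1(n1+1)/2 = 13 - 4*5/2 = 13 - 10 = 3.
       U_Y = n1*n2 - U_X = 24 - 3 = 21.
Step 4: No ties, so the exact null distribution of U (based on enumerating the C(10,4) = 210 equally likely rank assignments) gives the two-sided p-value.
Step 5: p-value = 0.066667; compare to alpha = 0.05. fail to reject H0.

U_X = 3, p = 0.066667, fail to reject H0 at alpha = 0.05.


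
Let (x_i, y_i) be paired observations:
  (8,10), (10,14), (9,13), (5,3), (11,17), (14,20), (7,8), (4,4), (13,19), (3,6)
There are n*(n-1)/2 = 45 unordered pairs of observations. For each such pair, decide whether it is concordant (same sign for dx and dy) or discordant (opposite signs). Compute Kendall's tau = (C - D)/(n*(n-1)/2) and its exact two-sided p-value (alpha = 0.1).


Step 1: Enumerate the 45 unordered pairs (i,j) with i<j and classify each by sign(x_j-x_i) * sign(y_j-y_i).
  (1,2):dx=+2,dy=+4->C; (1,3):dx=+1,dy=+3->C; (1,4):dx=-3,dy=-7->C; (1,5):dx=+3,dy=+7->C
  (1,6):dx=+6,dy=+10->C; (1,7):dx=-1,dy=-2->C; (1,8):dx=-4,dy=-6->C; (1,9):dx=+5,dy=+9->C
  (1,10):dx=-5,dy=-4->C; (2,3):dx=-1,dy=-1->C; (2,4):dx=-5,dy=-11->C; (2,5):dx=+1,dy=+3->C
  (2,6):dx=+4,dy=+6->C; (2,7):dx=-3,dy=-6->C; (2,8):dx=-6,dy=-10->C; (2,9):dx=+3,dy=+5->C
  (2,10):dx=-7,dy=-8->C; (3,4):dx=-4,dy=-10->C; (3,5):dx=+2,dy=+4->C; (3,6):dx=+5,dy=+7->C
  (3,7):dx=-2,dy=-5->C; (3,8):dx=-5,dy=-9->C; (3,9):dx=+4,dy=+6->C; (3,10):dx=-6,dy=-7->C
  (4,5):dx=+6,dy=+14->C; (4,6):dx=+9,dy=+17->C; (4,7):dx=+2,dy=+5->C; (4,8):dx=-1,dy=+1->D
  (4,9):dx=+8,dy=+16->C; (4,10):dx=-2,dy=+3->D; (5,6):dx=+3,dy=+3->C; (5,7):dx=-4,dy=-9->C
  (5,8):dx=-7,dy=-13->C; (5,9):dx=+2,dy=+2->C; (5,10):dx=-8,dy=-11->C; (6,7):dx=-7,dy=-12->C
  (6,8):dx=-10,dy=-16->C; (6,9):dx=-1,dy=-1->C; (6,10):dx=-11,dy=-14->C; (7,8):dx=-3,dy=-4->C
  (7,9):dx=+6,dy=+11->C; (7,10):dx=-4,dy=-2->C; (8,9):dx=+9,dy=+15->C; (8,10):dx=-1,dy=+2->D
  (9,10):dx=-10,dy=-13->C
Step 2: C = 42, D = 3, total pairs = 45.
Step 3: tau = (C - D)/(n(n-1)/2) = (42 - 3)/45 = 0.866667.
Step 4: Exact two-sided p-value (enumerate n! = 3628800 permutations of y under H0): p = 0.000115.
Step 5: alpha = 0.1. reject H0.

tau_b = 0.8667 (C=42, D=3), p = 0.000115, reject H0.


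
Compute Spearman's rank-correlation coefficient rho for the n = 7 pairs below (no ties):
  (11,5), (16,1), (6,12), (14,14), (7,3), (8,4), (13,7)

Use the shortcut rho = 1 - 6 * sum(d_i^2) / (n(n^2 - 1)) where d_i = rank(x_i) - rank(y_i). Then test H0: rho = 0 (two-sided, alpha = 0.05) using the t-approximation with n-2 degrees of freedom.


Step 1: Rank x and y separately (midranks; no ties here).
rank(x): 11->4, 16->7, 6->1, 14->6, 7->2, 8->3, 13->5
rank(y): 5->4, 1->1, 12->6, 14->7, 3->2, 4->3, 7->5
Step 2: d_i = R_x(i) - R_y(i); compute d_i^2.
  (4-4)^2=0, (7-1)^2=36, (1-6)^2=25, (6-7)^2=1, (2-2)^2=0, (3-3)^2=0, (5-5)^2=0
sum(d^2) = 62.
Step 3: rho = 1 - 6*62 / (7*(7^2 - 1)) = 1 - 372/336 = -0.107143.
Step 4: Under H0, t = rho * sqrt((n-2)/(1-rho^2)) = -0.2410 ~ t(5).
Step 5: Two-sided p-value from the t-distribution with 5 df = 0.819151.
Step 6: alpha = 0.05. fail to reject H0.

rho = -0.1071, p = 0.819151, fail to reject H0 at alpha = 0.05.


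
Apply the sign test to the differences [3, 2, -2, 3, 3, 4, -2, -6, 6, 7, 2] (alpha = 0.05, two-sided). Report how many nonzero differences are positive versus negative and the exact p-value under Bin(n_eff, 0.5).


Step 1: Discard zero differences. Original n = 11; n_eff = number of nonzero differences = 11.
Nonzero differences (with sign): +3, +2, -2, +3, +3, +4, -2, -6, +6, +7, +2
Step 2: Count signs: positive = 8, negative = 3.
Step 3: Under H0: P(positive) = 0.5, so the number of positives S ~ Bin(11, 0.5).
Step 4: Two-sided exact p-value = sum of Bin(11,0.5) probabilities at or below the observed probability = 0.226562.
Step 5: alpha = 0.05. fail to reject H0.

n_eff = 11, pos = 8, neg = 3, p = 0.226562, fail to reject H0.


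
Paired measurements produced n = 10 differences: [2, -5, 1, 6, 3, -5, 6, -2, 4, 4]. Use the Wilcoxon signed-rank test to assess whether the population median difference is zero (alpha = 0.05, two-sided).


Step 1: Drop any zero differences (none here) and take |d_i|.
|d| = [2, 5, 1, 6, 3, 5, 6, 2, 4, 4]
Step 2: Midrank |d_i| (ties get averaged ranks).
ranks: |2|->2.5, |5|->7.5, |1|->1, |6|->9.5, |3|->4, |5|->7.5, |6|->9.5, |2|->2.5, |4|->5.5, |4|->5.5
Step 3: Attach original signs; sum ranks with positive sign and with negative sign.
W+ = 2.5 + 1 + 9.5 + 4 + 9.5 + 5.5 + 5.5 = 37.5
W- = 7.5 + 7.5 + 2.5 = 17.5
(Check: W+ + W- = 55 should equal n(n+1)/2 = 55.)
Step 4: Test statistic W = min(W+, W-) = 17.5.
Step 5: Ties in |d|, so use the tie-corrected normal approximation.
        E[W] = n(n+1)/4 = 10*11/4 = 27.5.
        Tie groups: |d|=2 (t=2), |d|=4 (t=2), |d|=5 (t=2), |d|=6 (t=2); sum(t^3 - t) = 24.
        Var[W] = n(n+1)(2n+1)/24 - sum(t^3-t)/48 = 2310/24 - 24/48 = 95.75.
        z = (W - E[W]) / sqrt(Var[W]) = (17.5 - 27.5) / 9.7852 = -1.0220.
        Two-sided p = 2*Phi(z) = 0.306803.
Step 6: alpha = 0.05. fail to reject H0.

W+ = 37.5, W- = 17.5, W = min = 17.5, p = 0.306803, fail to reject H0.


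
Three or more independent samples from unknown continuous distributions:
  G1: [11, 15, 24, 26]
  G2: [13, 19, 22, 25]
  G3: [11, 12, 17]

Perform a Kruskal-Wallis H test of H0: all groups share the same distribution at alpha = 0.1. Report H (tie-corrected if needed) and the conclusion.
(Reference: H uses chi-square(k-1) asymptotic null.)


Step 1: Combine all N = 11 observations and assign midranks.
sorted (value, group, rank): (11,G1,1.5), (11,G3,1.5), (12,G3,3), (13,G2,4), (15,G1,5), (17,G3,6), (19,G2,7), (22,G2,8), (24,G1,9), (25,G2,10), (26,G1,11)
Step 2: Sum ranks within each group.
R_1 = 26.5 (n_1 = 4)
R_2 = 29 (n_2 = 4)
R_3 = 10.5 (n_3 = 3)
Step 3: H = 12/(N(N+1)) * sum(R_i^2/n_i) - 3(N+1)
     = 12/(11*12) * (26.5^2/4 + 29^2/4 + 10.5^2/3) - 3*12
     = 0.090909 * 422.562 - 36
     = 2.414773.
Step 4: Ties present; correction factor C = 1 - 6/(11^3 - 11) = 0.995455. Corrected H = 2.414773 / 0.995455 = 2.425799.
Step 5: Under H0, H ~ chi^2(2); p-value = 0.297334.
Step 6: alpha = 0.1. fail to reject H0.

H = 2.4258, df = 2, p = 0.297334, fail to reject H0.


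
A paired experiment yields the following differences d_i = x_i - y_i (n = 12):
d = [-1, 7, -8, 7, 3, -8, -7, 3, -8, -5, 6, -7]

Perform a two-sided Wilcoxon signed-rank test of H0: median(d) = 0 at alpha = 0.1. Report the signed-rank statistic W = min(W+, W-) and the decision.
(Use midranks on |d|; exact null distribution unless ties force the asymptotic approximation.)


Step 1: Drop any zero differences (none here) and take |d_i|.
|d| = [1, 7, 8, 7, 3, 8, 7, 3, 8, 5, 6, 7]
Step 2: Midrank |d_i| (ties get averaged ranks).
ranks: |1|->1, |7|->7.5, |8|->11, |7|->7.5, |3|->2.5, |8|->11, |7|->7.5, |3|->2.5, |8|->11, |5|->4, |6|->5, |7|->7.5
Step 3: Attach original signs; sum ranks with positive sign and with negative sign.
W+ = 7.5 + 7.5 + 2.5 + 2.5 + 5 = 25
W- = 1 + 11 + 11 + 7.5 + 11 + 4 + 7.5 = 53
(Check: W+ + W- = 78 should equal n(n+1)/2 = 78.)
Step 4: Test statistic W = min(W+, W-) = 25.
Step 5: Ties in |d|, so use the tie-corrected normal approximation.
        E[W] = n(n+1)/4 = 12*13/4 = 39.
        Tie groups: |d|=3 (t=2), |d|=7 (t=4), |d|=8 (t=3); sum(t^3 - t) = 90.
        Var[W] = n(n+1)(2n+1)/24 - sum(t^3-t)/48 = 3900/24 - 90/48 = 160.625.
        z = (W - E[W]) / sqrt(Var[W]) = (25 - 39) / 12.6738 = -1.1046.
        Two-sided p = 2*Phi(z) = 0.269315.
Step 6: alpha = 0.1. fail to reject H0.

W+ = 25, W- = 53, W = min = 25, p = 0.269315, fail to reject H0.


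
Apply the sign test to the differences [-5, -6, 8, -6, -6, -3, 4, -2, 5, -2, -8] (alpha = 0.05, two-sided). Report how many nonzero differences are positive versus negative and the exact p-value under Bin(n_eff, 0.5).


Step 1: Discard zero differences. Original n = 11; n_eff = number of nonzero differences = 11.
Nonzero differences (with sign): -5, -6, +8, -6, -6, -3, +4, -2, +5, -2, -8
Step 2: Count signs: positive = 3, negative = 8.
Step 3: Under H0: P(positive) = 0.5, so the number of positives S ~ Bin(11, 0.5).
Step 4: Two-sided exact p-value = sum of Bin(11,0.5) probabilities at or below the observed probability = 0.226562.
Step 5: alpha = 0.05. fail to reject H0.

n_eff = 11, pos = 3, neg = 8, p = 0.226562, fail to reject H0.


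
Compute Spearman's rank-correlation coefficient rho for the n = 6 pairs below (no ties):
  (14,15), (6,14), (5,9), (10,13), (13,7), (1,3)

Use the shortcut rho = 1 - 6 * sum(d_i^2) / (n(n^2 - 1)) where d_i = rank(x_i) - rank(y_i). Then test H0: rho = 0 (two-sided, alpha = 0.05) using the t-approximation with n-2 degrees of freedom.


Step 1: Rank x and y separately (midranks; no ties here).
rank(x): 14->6, 6->3, 5->2, 10->4, 13->5, 1->1
rank(y): 15->6, 14->5, 9->3, 13->4, 7->2, 3->1
Step 2: d_i = R_x(i) - R_y(i); compute d_i^2.
  (6-6)^2=0, (3-5)^2=4, (2-3)^2=1, (4-4)^2=0, (5-2)^2=9, (1-1)^2=0
sum(d^2) = 14.
Step 3: rho = 1 - 6*14 / (6*(6^2 - 1)) = 1 - 84/210 = 0.600000.
Step 4: Under H0, t = rho * sqrt((n-2)/(1-rho^2)) = 1.5000 ~ t(4).
Step 5: Two-sided p-value from the t-distribution with 4 df = 0.208000.
Step 6: alpha = 0.05. fail to reject H0.

rho = 0.6000, p = 0.208000, fail to reject H0 at alpha = 0.05.


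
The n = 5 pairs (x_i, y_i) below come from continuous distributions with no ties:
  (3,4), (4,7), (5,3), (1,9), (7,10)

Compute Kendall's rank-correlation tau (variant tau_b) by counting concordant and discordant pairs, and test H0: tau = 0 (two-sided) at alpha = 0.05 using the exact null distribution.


Step 1: Enumerate the 10 unordered pairs (i,j) with i<j and classify each by sign(x_j-x_i) * sign(y_j-y_i).
  (1,2):dx=+1,dy=+3->C; (1,3):dx=+2,dy=-1->D; (1,4):dx=-2,dy=+5->D; (1,5):dx=+4,dy=+6->C
  (2,3):dx=+1,dy=-4->D; (2,4):dx=-3,dy=+2->D; (2,5):dx=+3,dy=+3->C; (3,4):dx=-4,dy=+6->D
  (3,5):dx=+2,dy=+7->C; (4,5):dx=+6,dy=+1->C
Step 2: C = 5, D = 5, total pairs = 10.
Step 3: tau = (C - D)/(n(n-1)/2) = (5 - 5)/10 = 0.000000.
Step 4: Exact two-sided p-value (enumerate n! = 120 permutations of y under H0): p = 1.000000.
Step 5: alpha = 0.05. fail to reject H0.

tau_b = 0.0000 (C=5, D=5), p = 1.000000, fail to reject H0.


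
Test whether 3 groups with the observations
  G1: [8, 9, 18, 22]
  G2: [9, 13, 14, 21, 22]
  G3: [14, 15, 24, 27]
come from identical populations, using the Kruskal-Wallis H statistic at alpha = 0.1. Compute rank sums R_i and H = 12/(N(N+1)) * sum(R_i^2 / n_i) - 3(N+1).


Step 1: Combine all N = 13 observations and assign midranks.
sorted (value, group, rank): (8,G1,1), (9,G1,2.5), (9,G2,2.5), (13,G2,4), (14,G2,5.5), (14,G3,5.5), (15,G3,7), (18,G1,8), (21,G2,9), (22,G1,10.5), (22,G2,10.5), (24,G3,12), (27,G3,13)
Step 2: Sum ranks within each group.
R_1 = 22 (n_1 = 4)
R_2 = 31.5 (n_2 = 5)
R_3 = 37.5 (n_3 = 4)
Step 3: H = 12/(N(N+1)) * sum(R_i^2/n_i) - 3(N+1)
     = 12/(13*14) * (22^2/4 + 31.5^2/5 + 37.5^2/4) - 3*14
     = 0.065934 * 671.013 - 42
     = 2.242582.
Step 4: Ties present; correction factor C = 1 - 18/(13^3 - 13) = 0.991758. Corrected H = 2.242582 / 0.991758 = 2.261219.
Step 5: Under H0, H ~ chi^2(2); p-value = 0.322836.
Step 6: alpha = 0.1. fail to reject H0.

H = 2.2612, df = 2, p = 0.322836, fail to reject H0.


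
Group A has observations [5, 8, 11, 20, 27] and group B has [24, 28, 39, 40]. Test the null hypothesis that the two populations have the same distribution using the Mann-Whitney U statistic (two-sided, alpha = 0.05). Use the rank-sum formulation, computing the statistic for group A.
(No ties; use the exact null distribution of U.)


Step 1: Combine and sort all 9 observations; assign midranks.
sorted (value, group): (5,X), (8,X), (11,X), (20,X), (24,Y), (27,X), (28,Y), (39,Y), (40,Y)
ranks: 5->1, 8->2, 11->3, 20->4, 24->5, 27->6, 28->7, 39->8, 40->9
Step 2: Rank sum for X: R1 = 1 + 2 + 3 + 4 + 6 = 16.
Step 3: U_X = R1 - n1(n1+1)/2 = 16 - 5*6/2 = 16 - 15 = 1.
       U_Y = n1*n2 - U_X = 20 - 1 = 19.
Step 4: No ties, so the exact null distribution of U (based on enumerating the C(9,5) = 126 equally likely rank assignments) gives the two-sided p-value.
Step 5: p-value = 0.031746; compare to alpha = 0.05. reject H0.

U_X = 1, p = 0.031746, reject H0 at alpha = 0.05.


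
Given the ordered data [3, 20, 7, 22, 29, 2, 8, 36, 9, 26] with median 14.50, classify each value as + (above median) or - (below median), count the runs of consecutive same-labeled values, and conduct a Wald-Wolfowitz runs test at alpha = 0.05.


Step 1: Compute median = 14.50; label A = above, B = below.
Labels in order: BABAABBABA  (n_A = 5, n_B = 5)
Step 2: Count runs R = 8.
Step 3: Under H0 (random ordering), E[R] = 2*n_A*n_B/(n_A+n_B) + 1 = 2*5*5/10 + 1 = 6.0000.
        Var[R] = 2*n_A*n_B*(2*n_A*n_B - n_A - n_B) / ((n_A+n_B)^2 * (n_A+n_B-1)) = 2000/900 = 2.2222.
        SD[R] = 1.4907.
Step 4: Continuity-corrected z = (R - 0.5 - E[R]) / SD[R] = (8 - 0.5 - 6.0000) / 1.4907 = 1.0062.
Step 5: Two-sided p-value via normal approximation = 2*(1 - Phi(|z|)) = 0.314305.
Step 6: alpha = 0.05. fail to reject H0.

R = 8, z = 1.0062, p = 0.314305, fail to reject H0.


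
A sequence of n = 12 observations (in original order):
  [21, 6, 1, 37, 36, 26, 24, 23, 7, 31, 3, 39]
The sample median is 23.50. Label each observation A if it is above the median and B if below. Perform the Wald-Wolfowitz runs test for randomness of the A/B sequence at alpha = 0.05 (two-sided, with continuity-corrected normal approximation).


Step 1: Compute median = 23.50; label A = above, B = below.
Labels in order: BBBAAAABBABA  (n_A = 6, n_B = 6)
Step 2: Count runs R = 6.
Step 3: Under H0 (random ordering), E[R] = 2*n_A*n_B/(n_A+n_B) + 1 = 2*6*6/12 + 1 = 7.0000.
        Var[R] = 2*n_A*n_B*(2*n_A*n_B - n_A - n_B) / ((n_A+n_B)^2 * (n_A+n_B-1)) = 4320/1584 = 2.7273.
        SD[R] = 1.6514.
Step 4: Continuity-corrected z = (R + 0.5 - E[R]) / SD[R] = (6 + 0.5 - 7.0000) / 1.6514 = -0.3028.
Step 5: Two-sided p-value via normal approximation = 2*(1 - Phi(|z|)) = 0.762069.
Step 6: alpha = 0.05. fail to reject H0.

R = 6, z = -0.3028, p = 0.762069, fail to reject H0.


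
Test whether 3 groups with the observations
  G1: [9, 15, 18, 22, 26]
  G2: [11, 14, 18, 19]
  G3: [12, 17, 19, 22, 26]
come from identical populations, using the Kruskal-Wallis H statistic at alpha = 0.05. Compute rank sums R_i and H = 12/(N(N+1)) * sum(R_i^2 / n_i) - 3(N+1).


Step 1: Combine all N = 14 observations and assign midranks.
sorted (value, group, rank): (9,G1,1), (11,G2,2), (12,G3,3), (14,G2,4), (15,G1,5), (17,G3,6), (18,G1,7.5), (18,G2,7.5), (19,G2,9.5), (19,G3,9.5), (22,G1,11.5), (22,G3,11.5), (26,G1,13.5), (26,G3,13.5)
Step 2: Sum ranks within each group.
R_1 = 38.5 (n_1 = 5)
R_2 = 23 (n_2 = 4)
R_3 = 43.5 (n_3 = 5)
Step 3: H = 12/(N(N+1)) * sum(R_i^2/n_i) - 3(N+1)
     = 12/(14*15) * (38.5^2/5 + 23^2/4 + 43.5^2/5) - 3*15
     = 0.057143 * 807.15 - 45
     = 1.122857.
Step 4: Ties present; correction factor C = 1 - 24/(14^3 - 14) = 0.991209. Corrected H = 1.122857 / 0.991209 = 1.132816.
Step 5: Under H0, H ~ chi^2(2); p-value = 0.567560.
Step 6: alpha = 0.05. fail to reject H0.

H = 1.1328, df = 2, p = 0.567560, fail to reject H0.


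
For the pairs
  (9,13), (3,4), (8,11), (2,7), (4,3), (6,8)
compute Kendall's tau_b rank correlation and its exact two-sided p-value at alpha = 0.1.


Step 1: Enumerate the 15 unordered pairs (i,j) with i<j and classify each by sign(x_j-x_i) * sign(y_j-y_i).
  (1,2):dx=-6,dy=-9->C; (1,3):dx=-1,dy=-2->C; (1,4):dx=-7,dy=-6->C; (1,5):dx=-5,dy=-10->C
  (1,6):dx=-3,dy=-5->C; (2,3):dx=+5,dy=+7->C; (2,4):dx=-1,dy=+3->D; (2,5):dx=+1,dy=-1->D
  (2,6):dx=+3,dy=+4->C; (3,4):dx=-6,dy=-4->C; (3,5):dx=-4,dy=-8->C; (3,6):dx=-2,dy=-3->C
  (4,5):dx=+2,dy=-4->D; (4,6):dx=+4,dy=+1->C; (5,6):dx=+2,dy=+5->C
Step 2: C = 12, D = 3, total pairs = 15.
Step 3: tau = (C - D)/(n(n-1)/2) = (12 - 3)/15 = 0.600000.
Step 4: Exact two-sided p-value (enumerate n! = 720 permutations of y under H0): p = 0.136111.
Step 5: alpha = 0.1. fail to reject H0.

tau_b = 0.6000 (C=12, D=3), p = 0.136111, fail to reject H0.


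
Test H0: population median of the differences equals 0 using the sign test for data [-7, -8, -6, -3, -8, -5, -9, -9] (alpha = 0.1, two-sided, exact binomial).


Step 1: Discard zero differences. Original n = 8; n_eff = number of nonzero differences = 8.
Nonzero differences (with sign): -7, -8, -6, -3, -8, -5, -9, -9
Step 2: Count signs: positive = 0, negative = 8.
Step 3: Under H0: P(positive) = 0.5, so the number of positives S ~ Bin(8, 0.5).
Step 4: Two-sided exact p-value = sum of Bin(8,0.5) probabilities at or below the observed probability = 0.007812.
Step 5: alpha = 0.1. reject H0.

n_eff = 8, pos = 0, neg = 8, p = 0.007812, reject H0.


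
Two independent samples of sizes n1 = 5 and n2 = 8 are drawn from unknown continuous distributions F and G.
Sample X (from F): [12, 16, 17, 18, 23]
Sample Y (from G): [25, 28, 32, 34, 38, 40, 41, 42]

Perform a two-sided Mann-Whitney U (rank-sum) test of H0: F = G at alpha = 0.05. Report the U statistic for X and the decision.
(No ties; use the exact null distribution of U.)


Step 1: Combine and sort all 13 observations; assign midranks.
sorted (value, group): (12,X), (16,X), (17,X), (18,X), (23,X), (25,Y), (28,Y), (32,Y), (34,Y), (38,Y), (40,Y), (41,Y), (42,Y)
ranks: 12->1, 16->2, 17->3, 18->4, 23->5, 25->6, 28->7, 32->8, 34->9, 38->10, 40->11, 41->12, 42->13
Step 2: Rank sum for X: R1 = 1 + 2 + 3 + 4 + 5 = 15.
Step 3: U_X = R1 - n1(n1+1)/2 = 15 - 5*6/2 = 15 - 15 = 0.
       U_Y = n1*n2 - U_X = 40 - 0 = 40.
Step 4: No ties, so the exact null distribution of U (based on enumerating the C(13,5) = 1287 equally likely rank assignments) gives the two-sided p-value.
Step 5: p-value = 0.001554; compare to alpha = 0.05. reject H0.

U_X = 0, p = 0.001554, reject H0 at alpha = 0.05.


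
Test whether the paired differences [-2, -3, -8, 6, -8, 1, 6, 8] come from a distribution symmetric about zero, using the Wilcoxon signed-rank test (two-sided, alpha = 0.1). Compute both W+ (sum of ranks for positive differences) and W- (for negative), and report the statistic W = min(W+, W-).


Step 1: Drop any zero differences (none here) and take |d_i|.
|d| = [2, 3, 8, 6, 8, 1, 6, 8]
Step 2: Midrank |d_i| (ties get averaged ranks).
ranks: |2|->2, |3|->3, |8|->7, |6|->4.5, |8|->7, |1|->1, |6|->4.5, |8|->7
Step 3: Attach original signs; sum ranks with positive sign and with negative sign.
W+ = 4.5 + 1 + 4.5 + 7 = 17
W- = 2 + 3 + 7 + 7 = 19
(Check: W+ + W- = 36 should equal n(n+1)/2 = 36.)
Step 4: Test statistic W = min(W+, W-) = 17.
Step 5: Ties in |d|, so use the tie-corrected normal approximation.
        E[W] = n(n+1)/4 = 8*9/4 = 18.
        Tie groups: |d|=6 (t=2), |d|=8 (t=3); sum(t^3 - t) = 30.
        Var[W] = n(n+1)(2n+1)/24 - sum(t^3-t)/48 = 1224/24 - 30/48 = 50.375.
        z = (W - E[W]) / sqrt(Var[W]) = (17 - 18) / 7.0975 = -0.1409.
        Two-sided p = 2*Phi(z) = 0.887954.
Step 6: alpha = 0.1. fail to reject H0.

W+ = 17, W- = 19, W = min = 17, p = 0.887954, fail to reject H0.


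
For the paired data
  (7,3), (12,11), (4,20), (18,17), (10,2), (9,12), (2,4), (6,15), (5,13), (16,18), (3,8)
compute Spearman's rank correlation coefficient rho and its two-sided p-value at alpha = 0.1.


Step 1: Rank x and y separately (midranks; no ties here).
rank(x): 7->6, 12->9, 4->3, 18->11, 10->8, 9->7, 2->1, 6->5, 5->4, 16->10, 3->2
rank(y): 3->2, 11->5, 20->11, 17->9, 2->1, 12->6, 4->3, 15->8, 13->7, 18->10, 8->4
Step 2: d_i = R_x(i) - R_y(i); compute d_i^2.
  (6-2)^2=16, (9-5)^2=16, (3-11)^2=64, (11-9)^2=4, (8-1)^2=49, (7-6)^2=1, (1-3)^2=4, (5-8)^2=9, (4-7)^2=9, (10-10)^2=0, (2-4)^2=4
sum(d^2) = 176.
Step 3: rho = 1 - 6*176 / (11*(11^2 - 1)) = 1 - 1056/1320 = 0.200000.
Step 4: Under H0, t = rho * sqrt((n-2)/(1-rho^2)) = 0.6124 ~ t(9).
Step 5: Two-sided p-value from the t-distribution with 9 df = 0.555445.
Step 6: alpha = 0.1. fail to reject H0.

rho = 0.2000, p = 0.555445, fail to reject H0 at alpha = 0.1.


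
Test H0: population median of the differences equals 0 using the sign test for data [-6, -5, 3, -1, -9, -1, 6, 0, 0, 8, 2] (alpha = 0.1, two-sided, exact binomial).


Step 1: Discard zero differences. Original n = 11; n_eff = number of nonzero differences = 9.
Nonzero differences (with sign): -6, -5, +3, -1, -9, -1, +6, +8, +2
Step 2: Count signs: positive = 4, negative = 5.
Step 3: Under H0: P(positive) = 0.5, so the number of positives S ~ Bin(9, 0.5).
Step 4: Two-sided exact p-value = sum of Bin(9,0.5) probabilities at or below the observed probability = 1.000000.
Step 5: alpha = 0.1. fail to reject H0.

n_eff = 9, pos = 4, neg = 5, p = 1.000000, fail to reject H0.


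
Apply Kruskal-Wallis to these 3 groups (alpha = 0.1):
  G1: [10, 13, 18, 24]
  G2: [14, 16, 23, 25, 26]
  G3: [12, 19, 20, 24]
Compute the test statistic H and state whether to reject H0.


Step 1: Combine all N = 13 observations and assign midranks.
sorted (value, group, rank): (10,G1,1), (12,G3,2), (13,G1,3), (14,G2,4), (16,G2,5), (18,G1,6), (19,G3,7), (20,G3,8), (23,G2,9), (24,G1,10.5), (24,G3,10.5), (25,G2,12), (26,G2,13)
Step 2: Sum ranks within each group.
R_1 = 20.5 (n_1 = 4)
R_2 = 43 (n_2 = 5)
R_3 = 27.5 (n_3 = 4)
Step 3: H = 12/(N(N+1)) * sum(R_i^2/n_i) - 3(N+1)
     = 12/(13*14) * (20.5^2/4 + 43^2/5 + 27.5^2/4) - 3*14
     = 0.065934 * 663.925 - 42
     = 1.775275.
Step 4: Ties present; correction factor C = 1 - 6/(13^3 - 13) = 0.997253. Corrected H = 1.775275 / 0.997253 = 1.780165.
Step 5: Under H0, H ~ chi^2(2); p-value = 0.410622.
Step 6: alpha = 0.1. fail to reject H0.

H = 1.7802, df = 2, p = 0.410622, fail to reject H0.


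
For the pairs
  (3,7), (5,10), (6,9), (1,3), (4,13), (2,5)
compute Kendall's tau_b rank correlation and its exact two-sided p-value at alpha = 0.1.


Step 1: Enumerate the 15 unordered pairs (i,j) with i<j and classify each by sign(x_j-x_i) * sign(y_j-y_i).
  (1,2):dx=+2,dy=+3->C; (1,3):dx=+3,dy=+2->C; (1,4):dx=-2,dy=-4->C; (1,5):dx=+1,dy=+6->C
  (1,6):dx=-1,dy=-2->C; (2,3):dx=+1,dy=-1->D; (2,4):dx=-4,dy=-7->C; (2,5):dx=-1,dy=+3->D
  (2,6):dx=-3,dy=-5->C; (3,4):dx=-5,dy=-6->C; (3,5):dx=-2,dy=+4->D; (3,6):dx=-4,dy=-4->C
  (4,5):dx=+3,dy=+10->C; (4,6):dx=+1,dy=+2->C; (5,6):dx=-2,dy=-8->C
Step 2: C = 12, D = 3, total pairs = 15.
Step 3: tau = (C - D)/(n(n-1)/2) = (12 - 3)/15 = 0.600000.
Step 4: Exact two-sided p-value (enumerate n! = 720 permutations of y under H0): p = 0.136111.
Step 5: alpha = 0.1. fail to reject H0.

tau_b = 0.6000 (C=12, D=3), p = 0.136111, fail to reject H0.


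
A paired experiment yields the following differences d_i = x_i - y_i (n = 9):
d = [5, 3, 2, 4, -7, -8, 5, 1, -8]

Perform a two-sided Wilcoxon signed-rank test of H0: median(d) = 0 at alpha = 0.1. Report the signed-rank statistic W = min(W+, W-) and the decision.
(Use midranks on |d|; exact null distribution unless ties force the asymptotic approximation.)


Step 1: Drop any zero differences (none here) and take |d_i|.
|d| = [5, 3, 2, 4, 7, 8, 5, 1, 8]
Step 2: Midrank |d_i| (ties get averaged ranks).
ranks: |5|->5.5, |3|->3, |2|->2, |4|->4, |7|->7, |8|->8.5, |5|->5.5, |1|->1, |8|->8.5
Step 3: Attach original signs; sum ranks with positive sign and with negative sign.
W+ = 5.5 + 3 + 2 + 4 + 5.5 + 1 = 21
W- = 7 + 8.5 + 8.5 = 24
(Check: W+ + W- = 45 should equal n(n+1)/2 = 45.)
Step 4: Test statistic W = min(W+, W-) = 21.
Step 5: Ties in |d|, so use the tie-corrected normal approximation.
        E[W] = n(n+1)/4 = 9*10/4 = 22.5.
        Tie groups: |d|=5 (t=2), |d|=8 (t=2); sum(t^3 - t) = 12.
        Var[W] = n(n+1)(2n+1)/24 - sum(t^3-t)/48 = 1710/24 - 12/48 = 71.
        z = (W - E[W]) / sqrt(Var[W]) = (21 - 22.5) / 8.4261 = -0.1780.
        Two-sided p = 2*Phi(z) = 0.858709.
Step 6: alpha = 0.1. fail to reject H0.

W+ = 21, W- = 24, W = min = 21, p = 0.858709, fail to reject H0.


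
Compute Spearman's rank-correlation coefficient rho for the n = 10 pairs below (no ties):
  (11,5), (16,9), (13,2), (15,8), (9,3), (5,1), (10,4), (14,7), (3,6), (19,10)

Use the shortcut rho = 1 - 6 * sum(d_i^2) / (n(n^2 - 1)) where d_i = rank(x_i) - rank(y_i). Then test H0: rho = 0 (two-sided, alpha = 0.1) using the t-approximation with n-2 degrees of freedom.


Step 1: Rank x and y separately (midranks; no ties here).
rank(x): 11->5, 16->9, 13->6, 15->8, 9->3, 5->2, 10->4, 14->7, 3->1, 19->10
rank(y): 5->5, 9->9, 2->2, 8->8, 3->3, 1->1, 4->4, 7->7, 6->6, 10->10
Step 2: d_i = R_x(i) - R_y(i); compute d_i^2.
  (5-5)^2=0, (9-9)^2=0, (6-2)^2=16, (8-8)^2=0, (3-3)^2=0, (2-1)^2=1, (4-4)^2=0, (7-7)^2=0, (1-6)^2=25, (10-10)^2=0
sum(d^2) = 42.
Step 3: rho = 1 - 6*42 / (10*(10^2 - 1)) = 1 - 252/990 = 0.745455.
Step 4: Under H0, t = rho * sqrt((n-2)/(1-rho^2)) = 3.1632 ~ t(8).
Step 5: Two-sided p-value from the t-distribution with 8 df = 0.013330.
Step 6: alpha = 0.1. reject H0.

rho = 0.7455, p = 0.013330, reject H0 at alpha = 0.1.


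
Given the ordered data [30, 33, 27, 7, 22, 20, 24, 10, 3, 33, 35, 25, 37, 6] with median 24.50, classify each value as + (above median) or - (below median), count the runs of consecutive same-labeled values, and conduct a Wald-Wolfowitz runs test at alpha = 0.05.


Step 1: Compute median = 24.50; label A = above, B = below.
Labels in order: AAABBBBBBAAAAB  (n_A = 7, n_B = 7)
Step 2: Count runs R = 4.
Step 3: Under H0 (random ordering), E[R] = 2*n_A*n_B/(n_A+n_B) + 1 = 2*7*7/14 + 1 = 8.0000.
        Var[R] = 2*n_A*n_B*(2*n_A*n_B - n_A - n_B) / ((n_A+n_B)^2 * (n_A+n_B-1)) = 8232/2548 = 3.2308.
        SD[R] = 1.7974.
Step 4: Continuity-corrected z = (R + 0.5 - E[R]) / SD[R] = (4 + 0.5 - 8.0000) / 1.7974 = -1.9472.
Step 5: Two-sided p-value via normal approximation = 2*(1 - Phi(|z|)) = 0.051508.
Step 6: alpha = 0.05. fail to reject H0.

R = 4, z = -1.9472, p = 0.051508, fail to reject H0.


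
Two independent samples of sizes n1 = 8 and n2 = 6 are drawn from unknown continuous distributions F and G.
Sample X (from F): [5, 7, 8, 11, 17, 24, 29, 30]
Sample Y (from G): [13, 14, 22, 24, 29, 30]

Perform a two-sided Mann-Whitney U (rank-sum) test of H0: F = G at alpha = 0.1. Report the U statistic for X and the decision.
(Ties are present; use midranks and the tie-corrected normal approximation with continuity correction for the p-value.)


Step 1: Combine and sort all 14 observations; assign midranks.
sorted (value, group): (5,X), (7,X), (8,X), (11,X), (13,Y), (14,Y), (17,X), (22,Y), (24,X), (24,Y), (29,X), (29,Y), (30,X), (30,Y)
ranks: 5->1, 7->2, 8->3, 11->4, 13->5, 14->6, 17->7, 22->8, 24->9.5, 24->9.5, 29->11.5, 29->11.5, 30->13.5, 30->13.5
Step 2: Rank sum for X: R1 = 1 + 2 + 3 + 4 + 7 + 9.5 + 11.5 + 13.5 = 51.5.
Step 3: U_X = R1 - n1(n1+1)/2 = 51.5 - 8*9/2 = 51.5 - 36 = 15.5.
       U_Y = n1*n2 - U_X = 48 - 15.5 = 32.5.
Step 4: Ties are present, so use the tie-corrected normal approximation (with continuity correction) for the p-value.
Step 5: p-value = 0.300101; compare to alpha = 0.1. fail to reject H0.

U_X = 15.5, p = 0.300101, fail to reject H0 at alpha = 0.1.


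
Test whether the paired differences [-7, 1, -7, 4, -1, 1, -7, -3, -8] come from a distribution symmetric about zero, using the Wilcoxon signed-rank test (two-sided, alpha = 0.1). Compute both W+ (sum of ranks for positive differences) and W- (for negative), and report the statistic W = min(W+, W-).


Step 1: Drop any zero differences (none here) and take |d_i|.
|d| = [7, 1, 7, 4, 1, 1, 7, 3, 8]
Step 2: Midrank |d_i| (ties get averaged ranks).
ranks: |7|->7, |1|->2, |7|->7, |4|->5, |1|->2, |1|->2, |7|->7, |3|->4, |8|->9
Step 3: Attach original signs; sum ranks with positive sign and with negative sign.
W+ = 2 + 5 + 2 = 9
W- = 7 + 7 + 2 + 7 + 4 + 9 = 36
(Check: W+ + W- = 45 should equal n(n+1)/2 = 45.)
Step 4: Test statistic W = min(W+, W-) = 9.
Step 5: Ties in |d|, so use the tie-corrected normal approximation.
        E[W] = n(n+1)/4 = 9*10/4 = 22.5.
        Tie groups: |d|=1 (t=3), |d|=7 (t=3); sum(t^3 - t) = 48.
        Var[W] = n(n+1)(2n+1)/24 - sum(t^3-t)/48 = 1710/24 - 48/48 = 70.25.
        z = (W - E[W]) / sqrt(Var[W]) = (9 - 22.5) / 8.3815 = -1.6107.
        Two-sided p = 2*Phi(z) = 0.107248.
Step 6: alpha = 0.1. fail to reject H0.

W+ = 9, W- = 36, W = min = 9, p = 0.107248, fail to reject H0.


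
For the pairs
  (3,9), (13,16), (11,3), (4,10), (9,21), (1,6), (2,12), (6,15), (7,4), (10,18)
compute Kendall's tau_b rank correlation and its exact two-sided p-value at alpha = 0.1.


Step 1: Enumerate the 45 unordered pairs (i,j) with i<j and classify each by sign(x_j-x_i) * sign(y_j-y_i).
  (1,2):dx=+10,dy=+7->C; (1,3):dx=+8,dy=-6->D; (1,4):dx=+1,dy=+1->C; (1,5):dx=+6,dy=+12->C
  (1,6):dx=-2,dy=-3->C; (1,7):dx=-1,dy=+3->D; (1,8):dx=+3,dy=+6->C; (1,9):dx=+4,dy=-5->D
  (1,10):dx=+7,dy=+9->C; (2,3):dx=-2,dy=-13->C; (2,4):dx=-9,dy=-6->C; (2,5):dx=-4,dy=+5->D
  (2,6):dx=-12,dy=-10->C; (2,7):dx=-11,dy=-4->C; (2,8):dx=-7,dy=-1->C; (2,9):dx=-6,dy=-12->C
  (2,10):dx=-3,dy=+2->D; (3,4):dx=-7,dy=+7->D; (3,5):dx=-2,dy=+18->D; (3,6):dx=-10,dy=+3->D
  (3,7):dx=-9,dy=+9->D; (3,8):dx=-5,dy=+12->D; (3,9):dx=-4,dy=+1->D; (3,10):dx=-1,dy=+15->D
  (4,5):dx=+5,dy=+11->C; (4,6):dx=-3,dy=-4->C; (4,7):dx=-2,dy=+2->D; (4,8):dx=+2,dy=+5->C
  (4,9):dx=+3,dy=-6->D; (4,10):dx=+6,dy=+8->C; (5,6):dx=-8,dy=-15->C; (5,7):dx=-7,dy=-9->C
  (5,8):dx=-3,dy=-6->C; (5,9):dx=-2,dy=-17->C; (5,10):dx=+1,dy=-3->D; (6,7):dx=+1,dy=+6->C
  (6,8):dx=+5,dy=+9->C; (6,9):dx=+6,dy=-2->D; (6,10):dx=+9,dy=+12->C; (7,8):dx=+4,dy=+3->C
  (7,9):dx=+5,dy=-8->D; (7,10):dx=+8,dy=+6->C; (8,9):dx=+1,dy=-11->D; (8,10):dx=+4,dy=+3->C
  (9,10):dx=+3,dy=+14->C
Step 2: C = 27, D = 18, total pairs = 45.
Step 3: tau = (C - D)/(n(n-1)/2) = (27 - 18)/45 = 0.200000.
Step 4: Exact two-sided p-value (enumerate n! = 3628800 permutations of y under H0): p = 0.484313.
Step 5: alpha = 0.1. fail to reject H0.

tau_b = 0.2000 (C=27, D=18), p = 0.484313, fail to reject H0.


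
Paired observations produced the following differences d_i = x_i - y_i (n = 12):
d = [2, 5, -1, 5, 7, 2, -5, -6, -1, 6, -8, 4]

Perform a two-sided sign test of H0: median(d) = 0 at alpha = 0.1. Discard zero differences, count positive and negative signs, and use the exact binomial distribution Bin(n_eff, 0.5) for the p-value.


Step 1: Discard zero differences. Original n = 12; n_eff = number of nonzero differences = 12.
Nonzero differences (with sign): +2, +5, -1, +5, +7, +2, -5, -6, -1, +6, -8, +4
Step 2: Count signs: positive = 7, negative = 5.
Step 3: Under H0: P(positive) = 0.5, so the number of positives S ~ Bin(12, 0.5).
Step 4: Two-sided exact p-value = sum of Bin(12,0.5) probabilities at or below the observed probability = 0.774414.
Step 5: alpha = 0.1. fail to reject H0.

n_eff = 12, pos = 7, neg = 5, p = 0.774414, fail to reject H0.


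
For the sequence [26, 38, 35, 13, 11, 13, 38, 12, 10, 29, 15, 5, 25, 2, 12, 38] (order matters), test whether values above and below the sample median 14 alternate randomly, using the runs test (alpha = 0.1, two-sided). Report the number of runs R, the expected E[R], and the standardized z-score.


Step 1: Compute median = 14; label A = above, B = below.
Labels in order: AAABBBABBAABABBA  (n_A = 8, n_B = 8)
Step 2: Count runs R = 9.
Step 3: Under H0 (random ordering), E[R] = 2*n_A*n_B/(n_A+n_B) + 1 = 2*8*8/16 + 1 = 9.0000.
        Var[R] = 2*n_A*n_B*(2*n_A*n_B - n_A - n_B) / ((n_A+n_B)^2 * (n_A+n_B-1)) = 14336/3840 = 3.7333.
        SD[R] = 1.9322.
Step 4: R = E[R], so z = 0 with no continuity correction.
Step 5: Two-sided p-value via normal approximation = 2*(1 - Phi(|z|)) = 1.000000.
Step 6: alpha = 0.1. fail to reject H0.

R = 9, z = 0.0000, p = 1.000000, fail to reject H0.


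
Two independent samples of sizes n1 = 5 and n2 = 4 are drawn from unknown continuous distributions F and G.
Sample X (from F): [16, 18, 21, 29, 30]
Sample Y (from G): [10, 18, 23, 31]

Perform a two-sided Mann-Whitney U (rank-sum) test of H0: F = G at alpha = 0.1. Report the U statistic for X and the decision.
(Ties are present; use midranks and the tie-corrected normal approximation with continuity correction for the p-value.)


Step 1: Combine and sort all 9 observations; assign midranks.
sorted (value, group): (10,Y), (16,X), (18,X), (18,Y), (21,X), (23,Y), (29,X), (30,X), (31,Y)
ranks: 10->1, 16->2, 18->3.5, 18->3.5, 21->5, 23->6, 29->7, 30->8, 31->9
Step 2: Rank sum for X: R1 = 2 + 3.5 + 5 + 7 + 8 = 25.5.
Step 3: U_X = R1 - n1(n1+1)/2 = 25.5 - 5*6/2 = 25.5 - 15 = 10.5.
       U_Y = n1*n2 - U_X = 20 - 10.5 = 9.5.
Step 4: Ties are present, so use the tie-corrected normal approximation (with continuity correction) for the p-value.
Step 5: p-value = 1.000000; compare to alpha = 0.1. fail to reject H0.

U_X = 10.5, p = 1.000000, fail to reject H0 at alpha = 0.1.


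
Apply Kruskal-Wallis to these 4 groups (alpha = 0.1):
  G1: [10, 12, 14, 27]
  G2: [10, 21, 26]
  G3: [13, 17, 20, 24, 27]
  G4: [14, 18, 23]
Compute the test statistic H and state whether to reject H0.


Step 1: Combine all N = 15 observations and assign midranks.
sorted (value, group, rank): (10,G1,1.5), (10,G2,1.5), (12,G1,3), (13,G3,4), (14,G1,5.5), (14,G4,5.5), (17,G3,7), (18,G4,8), (20,G3,9), (21,G2,10), (23,G4,11), (24,G3,12), (26,G2,13), (27,G1,14.5), (27,G3,14.5)
Step 2: Sum ranks within each group.
R_1 = 24.5 (n_1 = 4)
R_2 = 24.5 (n_2 = 3)
R_3 = 46.5 (n_3 = 5)
R_4 = 24.5 (n_4 = 3)
Step 3: H = 12/(N(N+1)) * sum(R_i^2/n_i) - 3(N+1)
     = 12/(15*16) * (24.5^2/4 + 24.5^2/3 + 46.5^2/5 + 24.5^2/3) - 3*16
     = 0.050000 * 982.679 - 48
     = 1.133958.
Step 4: Ties present; correction factor C = 1 - 18/(15^3 - 15) = 0.994643. Corrected H = 1.133958 / 0.994643 = 1.140066.
Step 5: Under H0, H ~ chi^2(3); p-value = 0.767412.
Step 6: alpha = 0.1. fail to reject H0.

H = 1.1401, df = 3, p = 0.767412, fail to reject H0.
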